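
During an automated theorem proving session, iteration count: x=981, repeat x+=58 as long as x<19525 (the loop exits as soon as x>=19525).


Step 1: x goes from 981 toward 19525 by 58; the body runs while x<19525, so iterations = ceil((bound-start)/step)
Step 2: Distance=18544
Step 3: ceil(18544/58)=320

320


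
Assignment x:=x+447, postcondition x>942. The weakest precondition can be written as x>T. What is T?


Formula: wp(x:=E, P) = P[E/x] (substitute E for x in postcondition)
Step 1: Postcondition: x>942
Step 2: Substitute x+447 for x: x+447>942
Step 3: Solve for x: x > 942-447 = 495

495


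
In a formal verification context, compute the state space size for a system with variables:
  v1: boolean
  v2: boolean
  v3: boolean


State space = product of domain sizes of all variables.
Domain sizes:
  v1 (boolean): 2
  v2 (boolean): 2
  v3 (boolean): 2
Product = 2 * 2 * 2 = 8

8


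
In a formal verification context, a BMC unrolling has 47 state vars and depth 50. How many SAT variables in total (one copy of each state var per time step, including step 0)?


BMC unrolls to depth k, creating one copy of each state var for steps 0..k.
Step count = 50 + 1 = 51 (steps 0 through 50)
Vars per step = 47
Total = 47 * 51 = 2397

2397


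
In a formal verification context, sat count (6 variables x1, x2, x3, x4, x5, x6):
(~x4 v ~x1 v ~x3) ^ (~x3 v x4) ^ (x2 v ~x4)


CNF with 3 clauses over 6 vars (64 assignments).
An assignment satisfies CNF iff every clause has >=1 true literal.
Check each row (bits = x1,x2,x3,x4,x5,x6; clause T/F shown):
  row 0 [000000]: clauses=TTT -> 1
  row 1 [000001]: clauses=TTT -> 1
  row 2 [000010]: clauses=TTT -> 1
  row 3 [000011]: clauses=TTT -> 1
  row 4 [000100]: clauses=TTF -> 0
  (every remaining row is evaluated the same way; all 64 results are listed next)
Full result column, 8 rows per line (x1,x2,x3 fixed per line; x4,x5,x6 runs 000..111 left to right):
  rows 0-7 [x1,x2,x3=000]: 11110000  (ones: 4)
  rows 8-15 [x1,x2,x3=001]: 00000000  (ones: 0)
  rows 16-23 [x1,x2,x3=010]: 11111111  (ones: 8)
  rows 24-31 [x1,x2,x3=011]: 00001111  (ones: 4)
  rows 32-39 [x1,x2,x3=100]: 11110000  (ones: 4)
  rows 40-47 [x1,x2,x3=101]: 00000000  (ones: 0)
  rows 48-55 [x1,x2,x3=110]: 11111111  (ones: 8)
  rows 56-63 [x1,x2,x3=111]: 00000000  (ones: 0)
Satisfying assignments = 4+0+8+4+4+0+8+0 = 28

28


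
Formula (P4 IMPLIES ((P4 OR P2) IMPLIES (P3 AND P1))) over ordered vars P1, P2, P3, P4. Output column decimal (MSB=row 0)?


Formula: (P4 IMPLIES ((P4 OR P2) IMPLIES (P3 AND P1))) over P1, P2, P3, P4 (16 rows)
Evaluate each row (bits = P1,P2,P3,P4, MSB first):
  row 0 [0000]: (0 IMPLIES ((0 OR 0) IMPLIES (0 AND 0))) -> 1
  row 1 [0001]: (1 IMPLIES ((1 OR 0) IMPLIES (0 AND 0))) -> 0
  row 2 [0010]: (0 IMPLIES ((0 OR 0) IMPLIES (1 AND 0))) -> 1
  row 3 [0011]: (1 IMPLIES ((1 OR 0) IMPLIES (1 AND 0))) -> 0
  row 4 [0100]: (0 IMPLIES ((0 OR 1) IMPLIES (0 AND 0))) -> 1
  row 5 [0101]: (1 IMPLIES ((1 OR 1) IMPLIES (0 AND 0))) -> 0
  row 6 [0110]: (0 IMPLIES ((0 OR 1) IMPLIES (1 AND 0))) -> 1
  row 7 [0111]: (1 IMPLIES ((1 OR 1) IMPLIES (1 AND 0))) -> 0
  row 8 [1000]: (0 IMPLIES ((0 OR 0) IMPLIES (0 AND 1))) -> 1
  row 9 [1001]: (1 IMPLIES ((1 OR 0) IMPLIES (0 AND 1))) -> 0
  row 10 [1010]: (0 IMPLIES ((0 OR 0) IMPLIES (1 AND 1))) -> 1
  row 11 [1011]: (1 IMPLIES ((1 OR 0) IMPLIES (1 AND 1))) -> 1
  row 12 [1100]: (0 IMPLIES ((0 OR 1) IMPLIES (0 AND 1))) -> 1
  row 13 [1101]: (1 IMPLIES ((1 OR 1) IMPLIES (0 AND 1))) -> 0
  row 14 [1110]: (0 IMPLIES ((0 OR 1) IMPLIES (1 AND 1))) -> 1
  row 15 [1111]: (1 IMPLIES ((1 OR 1) IMPLIES (1 AND 1))) -> 1
Full result column, 4 rows per line (P1,P2 fixed per line; P3,P4 runs 00..11 left to right):
  rows 0-3 [P1,P2=00]: 1010  = hex A
  rows 4-7 [P1,P2=01]: 1010  = hex A
  rows 8-11 [P1,P2=10]: 1011  = hex B
  rows 12-15 [P1,P2=11]: 1011  = hex B
Output column (row 0 .. row 15) = 1010101010111011
Output column grouped in 4s = 1010 1010 1011 1011 = 0xAABB
Convert to decimal digit by digit (value = value*16 + digit):
  A -> 10
  10*16 + 10 (A) = 170
  170*16 + 11 (B) = 2731
  2731*16 + 11 (B) = 43707
Decimal = 43707

43707


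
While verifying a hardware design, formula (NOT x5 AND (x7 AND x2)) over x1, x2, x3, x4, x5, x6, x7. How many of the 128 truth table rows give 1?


Formula: (NOT x5 AND (x7 AND x2)) over 7 vars (128 rows)
Evaluate each row (x1, x2, x3, x4, x5, x6, x7 as bits, MSB first):
  row 0 [0000000]: (NOT 0 AND (0 AND 0)) -> 0
  row 1 [0000001]: (NOT 0 AND (1 AND 0)) -> 0
  row 2 [0000010]: (NOT 0 AND (0 AND 0)) -> 0
  row 3 [0000011]: (NOT 0 AND (1 AND 0)) -> 0
  row 4 [0000100]: (NOT 1 AND (0 AND 0)) -> 0
  (every remaining row is evaluated the same way; all 128 results are listed next)
Full result column, 8 rows per line (x1,x2,x3,x4 fixed per line; x5,x6,x7 runs 000..111 left to right):
  rows 0-7 [x1,x2,x3,x4=0000]: 00000000  (ones: 0)
  rows 8-15 [x1,x2,x3,x4=0001]: 00000000  (ones: 0)
  rows 16-23 [x1,x2,x3,x4=0010]: 00000000  (ones: 0)
  rows 24-31 [x1,x2,x3,x4=0011]: 00000000  (ones: 0)
  rows 32-39 [x1,x2,x3,x4=0100]: 01010000  (ones: 2)
  rows 40-47 [x1,x2,x3,x4=0101]: 01010000  (ones: 2)
  rows 48-55 [x1,x2,x3,x4=0110]: 01010000  (ones: 2)
  rows 56-63 [x1,x2,x3,x4=0111]: 01010000  (ones: 2)
  rows 64-71 [x1,x2,x3,x4=1000]: 00000000  (ones: 0)
  rows 72-79 [x1,x2,x3,x4=1001]: 00000000  (ones: 0)
  rows 80-87 [x1,x2,x3,x4=1010]: 00000000  (ones: 0)
  rows 88-95 [x1,x2,x3,x4=1011]: 00000000  (ones: 0)
  rows 96-103 [x1,x2,x3,x4=1100]: 01010000  (ones: 2)
  rows 104-111 [x1,x2,x3,x4=1101]: 01010000  (ones: 2)
  rows 112-119 [x1,x2,x3,x4=1110]: 01010000  (ones: 2)
  rows 120-127 [x1,x2,x3,x4=1111]: 01010000  (ones: 2)
Count of 1-rows = 0+0+0+0+2+2+2+2+0+0+0+0+2+2+2+2 = 16

16


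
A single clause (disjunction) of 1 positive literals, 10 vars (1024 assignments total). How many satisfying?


Step 1: Total=2^10=1024
Step 2: Unsat when all 1 false: 2^9=512
Step 3: Sat=1024-512=512

512


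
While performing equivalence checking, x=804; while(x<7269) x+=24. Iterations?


Step 1: x goes from 804 toward 7269 by 24; the body runs while x<7269, so iterations = ceil((bound-start)/step)
Step 2: Distance=6465
Step 3: ceil(6465/24)=270

270


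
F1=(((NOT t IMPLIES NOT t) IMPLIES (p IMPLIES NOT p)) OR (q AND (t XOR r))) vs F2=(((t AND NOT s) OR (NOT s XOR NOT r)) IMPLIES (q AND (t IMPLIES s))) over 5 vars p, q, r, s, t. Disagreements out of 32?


F1 = (((NOT t IMPLIES NOT t) IMPLIES (p IMPLIES NOT p)) OR (q AND (t XOR r)))
F2 = (((t AND NOT s) OR (NOT s XOR NOT r)) IMPLIES (q AND (t IMPLIES s)))
Evaluate both on each of 32 rows (bits = p,q,r,s,t):
  row 0 [00000]: F1=1 F2=1 -> 0
  row 1 [00001]: F1=1 F2=0 (differ) -> 1
  row 2 [00010]: F1=1 F2=0 (differ) -> 1
  row 3 [00011]: F1=1 F2=0 (differ) -> 1
  row 4 [00100]: F1=1 F2=0 (differ) -> 1
  row 5 [00101]: F1=1 F2=0 (differ) -> 1
  row 6 [00110]: F1=1 F2=1 -> 0
  row 7 [00111]: F1=1 F2=1 -> 0
  row 8 [01000]: F1=1 F2=1 -> 0
  row 9 [01001]: F1=1 F2=0 (differ) -> 1
  row 10 [01010]: F1=1 F2=1 -> 0
  row 11 [01011]: F1=1 F2=1 -> 0
  row 12 [01100]: F1=1 F2=1 -> 0
  row 13 [01101]: F1=1 F2=0 (differ) -> 1
  row 14 [01110]: F1=1 F2=1 -> 0
  row 15 [01111]: F1=1 F2=1 -> 0
  row 16 [10000]: F1=0 F2=1 (differ) -> 1
  row 17 [10001]: F1=0 F2=0 -> 0
  row 18 [10010]: F1=0 F2=0 -> 0
  row 19 [10011]: F1=0 F2=0 -> 0
  row 20 [10100]: F1=0 F2=0 -> 0
  row 21 [10101]: F1=0 F2=0 -> 0
  row 22 [10110]: F1=0 F2=1 (differ) -> 1
  row 23 [10111]: F1=0 F2=1 (differ) -> 1
  row 24 [11000]: F1=0 F2=1 (differ) -> 1
  row 25 [11001]: F1=1 F2=0 (differ) -> 1
  row 26 [11010]: F1=0 F2=1 (differ) -> 1
  row 27 [11011]: F1=1 F2=1 -> 0
  row 28 [11100]: F1=1 F2=1 -> 0
  row 29 [11101]: F1=0 F2=0 -> 0
  row 30 [11110]: F1=1 F2=1 -> 0
  row 31 [11111]: F1=0 F2=1 (differ) -> 1
Full result column, 8 rows per line (p,q fixed per line; r,s,t runs 000..111 left to right):
  rows 0-7 [p,q=00]: 01111100  (ones: 5)
  rows 8-15 [p,q=01]: 01000100  (ones: 2)
  rows 16-23 [p,q=10]: 10000011  (ones: 3)
  rows 24-31 [p,q=11]: 11100001  (ones: 4)
Disagreements = 5+2+3+4 = 14

14


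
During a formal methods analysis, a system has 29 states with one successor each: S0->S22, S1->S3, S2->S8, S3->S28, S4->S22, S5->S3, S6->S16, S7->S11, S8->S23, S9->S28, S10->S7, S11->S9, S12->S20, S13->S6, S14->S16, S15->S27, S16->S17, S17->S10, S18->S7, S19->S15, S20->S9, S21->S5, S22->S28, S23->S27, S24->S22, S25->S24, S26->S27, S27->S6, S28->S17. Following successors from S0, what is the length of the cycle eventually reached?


Trace from S0 until a state repeats:
  S0 -> S22 -> S28 -> S17 -> S10 -> S7 -> S11 -> S9 -> S28
S28 first seen at step 2, revisited at step 8.
Cycle length = 8 - 2 = 6

6


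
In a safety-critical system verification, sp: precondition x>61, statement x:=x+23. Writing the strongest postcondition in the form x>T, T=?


Formula: sp(P, x:=E) = exists old_x. (x = E[old_x/x]) AND P[old_x/x] (old_x is the value of x before the assignment; eliminate old_x by solving x = E[old_x/x] for old_x)
Step 1: Precondition P: x>61, i.e. old_x > 61
Step 2: Assignment gives x = old_x + 23, so old_x = x - 23
Step 3: Substitute into P: x - 23 > 61
Step 4: Simplify: x > 61+23 = 84

84


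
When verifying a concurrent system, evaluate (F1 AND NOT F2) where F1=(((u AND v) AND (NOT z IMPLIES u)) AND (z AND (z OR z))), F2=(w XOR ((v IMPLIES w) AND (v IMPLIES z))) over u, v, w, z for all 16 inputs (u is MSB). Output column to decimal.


F1 = (((u AND v) AND (NOT z IMPLIES u)) AND (z AND (z OR z)))
F2 = (w XOR ((v IMPLIES w) AND (v IMPLIES z)))
Counterexample to F1=>F2 is where F1=1 and F2=0.
Evaluate each row (bits = u,v,w,z, MSB first):
  row 0 [0000]: F1=0 F2=1 -> F1&~F2 -> 0
  row 1 [0001]: F1=0 F2=1 -> F1&~F2 -> 0
  row 2 [0010]: F1=0 F2=0 -> F1&~F2 -> 0
  row 3 [0011]: F1=0 F2=0 -> F1&~F2 -> 0
  row 4 [0100]: F1=0 F2=0 -> F1&~F2 -> 0
  row 5 [0101]: F1=0 F2=0 -> F1&~F2 -> 0
  row 6 [0110]: F1=0 F2=1 -> F1&~F2 -> 0
  row 7 [0111]: F1=0 F2=0 -> F1&~F2 -> 0
  row 8 [1000]: F1=0 F2=1 -> F1&~F2 -> 0
  row 9 [1001]: F1=0 F2=1 -> F1&~F2 -> 0
  row 10 [1010]: F1=0 F2=0 -> F1&~F2 -> 0
  row 11 [1011]: F1=0 F2=0 -> F1&~F2 -> 0
  row 12 [1100]: F1=0 F2=0 -> F1&~F2 -> 0
  row 13 [1101]: F1=1 F2=0 -> F1&~F2 -> 1
  row 14 [1110]: F1=0 F2=1 -> F1&~F2 -> 0
  row 15 [1111]: F1=1 F2=0 -> F1&~F2 -> 1
Full result column, 4 rows per line (u,v fixed per line; w,z runs 00..11 left to right):
  rows 0-3 [u,v=00]: 0000  = hex 0
  rows 4-7 [u,v=01]: 0000  = hex 0
  rows 8-11 [u,v=10]: 0000  = hex 0
  rows 12-15 [u,v=11]: 0101  = hex 5
Counterexample vector (row 0 .. row 15) = 0000000000000101
Output column grouped in 4s = 0000 0000 0000 0101 = 0x0005
Convert to decimal digit by digit (value = value*16 + digit):
  0 -> 0
  0*16 + 0 = 0
  0*16 + 0 = 0
  0*16 + 5 = 5
Decimal = 5

5


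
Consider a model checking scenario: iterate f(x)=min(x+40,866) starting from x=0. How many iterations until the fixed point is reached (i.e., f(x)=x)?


Step 1: x=0, cap=866, increment=40
Step 2: x grows by 40 each step until capped at 866; fixed point is x=866
Step 3: iterations = ceil(866/40) = 22

22


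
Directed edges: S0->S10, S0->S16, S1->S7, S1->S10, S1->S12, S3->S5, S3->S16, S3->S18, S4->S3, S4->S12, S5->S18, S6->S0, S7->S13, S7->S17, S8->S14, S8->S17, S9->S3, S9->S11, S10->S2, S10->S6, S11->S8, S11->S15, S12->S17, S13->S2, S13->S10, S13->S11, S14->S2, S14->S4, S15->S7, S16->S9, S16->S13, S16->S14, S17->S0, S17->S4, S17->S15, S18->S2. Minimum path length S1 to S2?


BFS layer-by-layer from S1:
  dist 0: {S1}
  dist 1: {S7, S10, S12}
  dist 2: {S2, S6, S13, S17}
  -> S2 reached at distance 2
Shortest path length = 2

2


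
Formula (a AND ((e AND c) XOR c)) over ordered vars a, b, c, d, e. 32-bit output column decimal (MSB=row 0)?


Formula: (a AND ((e AND c) XOR c)) over a, b, c, d, e (32 rows)
Evaluate each row (bits = a,b,c,d,e, MSB first):
  row 0 [00000]: (0 AND ((0 AND 0) XOR 0)) -> 0
  row 1 [00001]: (0 AND ((1 AND 0) XOR 0)) -> 0
  row 2 [00010]: (0 AND ((0 AND 0) XOR 0)) -> 0
  row 3 [00011]: (0 AND ((1 AND 0) XOR 0)) -> 0
  row 4 [00100]: (0 AND ((0 AND 1) XOR 1)) -> 0
  row 5 [00101]: (0 AND ((1 AND 1) XOR 1)) -> 0
  row 6 [00110]: (0 AND ((0 AND 1) XOR 1)) -> 0
  row 7 [00111]: (0 AND ((1 AND 1) XOR 1)) -> 0
  row 8 [01000]: (0 AND ((0 AND 0) XOR 0)) -> 0
  row 9 [01001]: (0 AND ((1 AND 0) XOR 0)) -> 0
  row 10 [01010]: (0 AND ((0 AND 0) XOR 0)) -> 0
  row 11 [01011]: (0 AND ((1 AND 0) XOR 0)) -> 0
  row 12 [01100]: (0 AND ((0 AND 1) XOR 1)) -> 0
  row 13 [01101]: (0 AND ((1 AND 1) XOR 1)) -> 0
  row 14 [01110]: (0 AND ((0 AND 1) XOR 1)) -> 0
  row 15 [01111]: (0 AND ((1 AND 1) XOR 1)) -> 0
  row 16 [10000]: (1 AND ((0 AND 0) XOR 0)) -> 0
  row 17 [10001]: (1 AND ((1 AND 0) XOR 0)) -> 0
  row 18 [10010]: (1 AND ((0 AND 0) XOR 0)) -> 0
  row 19 [10011]: (1 AND ((1 AND 0) XOR 0)) -> 0
  row 20 [10100]: (1 AND ((0 AND 1) XOR 1)) -> 1
  row 21 [10101]: (1 AND ((1 AND 1) XOR 1)) -> 0
  row 22 [10110]: (1 AND ((0 AND 1) XOR 1)) -> 1
  row 23 [10111]: (1 AND ((1 AND 1) XOR 1)) -> 0
  row 24 [11000]: (1 AND ((0 AND 0) XOR 0)) -> 0
  row 25 [11001]: (1 AND ((1 AND 0) XOR 0)) -> 0
  row 26 [11010]: (1 AND ((0 AND 0) XOR 0)) -> 0
  row 27 [11011]: (1 AND ((1 AND 0) XOR 0)) -> 0
  row 28 [11100]: (1 AND ((0 AND 1) XOR 1)) -> 1
  row 29 [11101]: (1 AND ((1 AND 1) XOR 1)) -> 0
  row 30 [11110]: (1 AND ((0 AND 1) XOR 1)) -> 1
  row 31 [11111]: (1 AND ((1 AND 1) XOR 1)) -> 0
Full result column, 4 rows per line (a,b,c fixed per line; d,e runs 00..11 left to right):
  rows 0-3 [a,b,c=000]: 0000  = hex 0
  rows 4-7 [a,b,c=001]: 0000  = hex 0
  rows 8-11 [a,b,c=010]: 0000  = hex 0
  rows 12-15 [a,b,c=011]: 0000  = hex 0
  rows 16-19 [a,b,c=100]: 0000  = hex 0
  rows 20-23 [a,b,c=101]: 1010  = hex A
  rows 24-27 [a,b,c=110]: 0000  = hex 0
  rows 28-31 [a,b,c=111]: 1010  = hex A
Output column (row 0 .. row 31) = 00000000000000000000101000001010
Output column grouped in 4s = 0000 0000 0000 0000 0000 1010 0000 1010 = 0x00000A0A
Convert to decimal digit by digit (value = value*16 + digit):
  0 -> 0
  0*16 + 0 = 0
  0*16 + 0 = 0
  0*16 + 0 = 0
  0*16 + 0 = 0
  0*16 + 10 (A) = 10
  10*16 + 0 = 160
  160*16 + 10 (A) = 2570
Decimal = 2570

2570


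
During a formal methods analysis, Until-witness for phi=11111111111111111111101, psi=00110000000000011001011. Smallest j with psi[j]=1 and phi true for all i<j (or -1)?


(phi U psi) at 0: need smallest j with psi[j]=1 and phi[i]=1 for all i in [0,j).
Scan from step 0:
  step 0: phi=1, psi=0 -> continue
  step 1: phi=1, psi=0 -> continue
  step 2: psi=1 and phi held for [0,2) -> witness found
Witness step = 2

2


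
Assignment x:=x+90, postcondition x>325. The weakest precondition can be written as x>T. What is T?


Formula: wp(x:=E, P) = P[E/x] (substitute E for x in postcondition)
Step 1: Postcondition: x>325
Step 2: Substitute x+90 for x: x+90>325
Step 3: Solve for x: x > 325-90 = 235

235


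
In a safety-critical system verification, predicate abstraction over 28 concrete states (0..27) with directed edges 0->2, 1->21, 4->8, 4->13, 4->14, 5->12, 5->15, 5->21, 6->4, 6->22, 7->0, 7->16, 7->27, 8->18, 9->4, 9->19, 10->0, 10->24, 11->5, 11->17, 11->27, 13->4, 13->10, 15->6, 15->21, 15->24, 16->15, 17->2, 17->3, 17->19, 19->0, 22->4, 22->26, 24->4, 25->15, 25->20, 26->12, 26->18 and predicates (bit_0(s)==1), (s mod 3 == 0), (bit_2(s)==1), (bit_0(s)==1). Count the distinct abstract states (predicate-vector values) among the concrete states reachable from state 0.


BFS from 0:
Concrete reachable: {0, 2}
Abstract via predicates (bit_0(s)==1), (s mod 3 == 0), (bit_2(s)==1), (bit_0(s)==1):
  (0,0,0,0) <- {2}
  (0,1,0,0) <- {0}
Distinct abstract states = 2

2


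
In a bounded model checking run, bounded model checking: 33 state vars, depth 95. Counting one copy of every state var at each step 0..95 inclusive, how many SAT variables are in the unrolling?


BMC unrolls to depth k, creating one copy of each state var for steps 0..k.
Step count = 95 + 1 = 96 (steps 0 through 95)
Vars per step = 33
Total = 33 * 96 = 3168

3168


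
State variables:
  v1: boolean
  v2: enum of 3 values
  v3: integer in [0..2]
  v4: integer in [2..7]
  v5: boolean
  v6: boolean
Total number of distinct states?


State space = product of domain sizes of all variables.
Domain sizes:
  v1 (boolean): 2
  v2 (enum of 3 values): 3
  v3 (integer in [0..2]): 3
  v4 (integer in [2..7]): 6
  v5 (boolean): 2
  v6 (boolean): 2
Product = 2 * 3 * 3 * 6 * 2 * 2 = 432

432


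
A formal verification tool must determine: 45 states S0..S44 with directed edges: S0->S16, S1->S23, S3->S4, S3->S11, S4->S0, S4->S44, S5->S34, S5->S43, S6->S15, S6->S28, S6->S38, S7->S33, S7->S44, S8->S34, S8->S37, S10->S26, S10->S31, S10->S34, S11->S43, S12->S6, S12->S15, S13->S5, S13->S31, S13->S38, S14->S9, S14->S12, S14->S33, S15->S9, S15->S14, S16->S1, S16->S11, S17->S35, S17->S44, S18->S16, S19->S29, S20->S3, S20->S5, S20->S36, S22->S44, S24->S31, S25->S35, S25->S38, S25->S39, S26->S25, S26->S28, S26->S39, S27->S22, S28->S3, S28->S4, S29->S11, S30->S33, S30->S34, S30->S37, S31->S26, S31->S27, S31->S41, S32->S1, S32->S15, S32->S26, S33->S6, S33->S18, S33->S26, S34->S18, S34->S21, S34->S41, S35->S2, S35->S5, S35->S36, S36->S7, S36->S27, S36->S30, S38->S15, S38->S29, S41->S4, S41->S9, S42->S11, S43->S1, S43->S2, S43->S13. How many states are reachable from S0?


BFS from S0:
  layer 0: {S0}
  layer 1: {S16}
  layer 2: {S1, S11}
  layer 3: {S23, S43}
  layer 4: {S2, S13}
  layer 5: {S5, S31, S38}
  layer 6: {S15, S26, S27, S29, S34, S41}
  layer 7: {S4, S9, S14, S18, S21, S22, S25, S28, S39}
  layer 8: {S3, S12, S33, S35, S44}
  layer 9: {S6, S36}
  layer 10: {S7, S30}
  layer 11: {S37}
Reachable set: {S0, S1, S2, S3, S4, S5, S6, S7, S9, S11, S12, S13, S14, S15, S16, S18, S21, S22, S23, S25, S26, S27, S28, S29, S30, S31, S33, S34, S35, S36, S37, S38, S39, S41, S43, S44}
Count = 36

36


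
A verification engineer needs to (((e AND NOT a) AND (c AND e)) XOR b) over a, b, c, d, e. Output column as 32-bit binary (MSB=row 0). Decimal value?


Formula: (((e AND NOT a) AND (c AND e)) XOR b) over a, b, c, d, e (32 rows)
Evaluate each row (bits = a,b,c,d,e, MSB first):
  row 0 [00000]: (((0 AND NOT 0) AND (0 AND 0)) XOR 0) -> 0
  row 1 [00001]: (((1 AND NOT 0) AND (0 AND 1)) XOR 0) -> 0
  row 2 [00010]: (((0 AND NOT 0) AND (0 AND 0)) XOR 0) -> 0
  row 3 [00011]: (((1 AND NOT 0) AND (0 AND 1)) XOR 0) -> 0
  row 4 [00100]: (((0 AND NOT 0) AND (1 AND 0)) XOR 0) -> 0
  row 5 [00101]: (((1 AND NOT 0) AND (1 AND 1)) XOR 0) -> 1
  row 6 [00110]: (((0 AND NOT 0) AND (1 AND 0)) XOR 0) -> 0
  row 7 [00111]: (((1 AND NOT 0) AND (1 AND 1)) XOR 0) -> 1
  row 8 [01000]: (((0 AND NOT 0) AND (0 AND 0)) XOR 1) -> 1
  row 9 [01001]: (((1 AND NOT 0) AND (0 AND 1)) XOR 1) -> 1
  row 10 [01010]: (((0 AND NOT 0) AND (0 AND 0)) XOR 1) -> 1
  row 11 [01011]: (((1 AND NOT 0) AND (0 AND 1)) XOR 1) -> 1
  row 12 [01100]: (((0 AND NOT 0) AND (1 AND 0)) XOR 1) -> 1
  row 13 [01101]: (((1 AND NOT 0) AND (1 AND 1)) XOR 1) -> 0
  row 14 [01110]: (((0 AND NOT 0) AND (1 AND 0)) XOR 1) -> 1
  row 15 [01111]: (((1 AND NOT 0) AND (1 AND 1)) XOR 1) -> 0
  row 16 [10000]: (((0 AND NOT 1) AND (0 AND 0)) XOR 0) -> 0
  row 17 [10001]: (((1 AND NOT 1) AND (0 AND 1)) XOR 0) -> 0
  row 18 [10010]: (((0 AND NOT 1) AND (0 AND 0)) XOR 0) -> 0
  row 19 [10011]: (((1 AND NOT 1) AND (0 AND 1)) XOR 0) -> 0
  row 20 [10100]: (((0 AND NOT 1) AND (1 AND 0)) XOR 0) -> 0
  row 21 [10101]: (((1 AND NOT 1) AND (1 AND 1)) XOR 0) -> 0
  row 22 [10110]: (((0 AND NOT 1) AND (1 AND 0)) XOR 0) -> 0
  row 23 [10111]: (((1 AND NOT 1) AND (1 AND 1)) XOR 0) -> 0
  row 24 [11000]: (((0 AND NOT 1) AND (0 AND 0)) XOR 1) -> 1
  row 25 [11001]: (((1 AND NOT 1) AND (0 AND 1)) XOR 1) -> 1
  row 26 [11010]: (((0 AND NOT 1) AND (0 AND 0)) XOR 1) -> 1
  row 27 [11011]: (((1 AND NOT 1) AND (0 AND 1)) XOR 1) -> 1
  row 28 [11100]: (((0 AND NOT 1) AND (1 AND 0)) XOR 1) -> 1
  row 29 [11101]: (((1 AND NOT 1) AND (1 AND 1)) XOR 1) -> 1
  row 30 [11110]: (((0 AND NOT 1) AND (1 AND 0)) XOR 1) -> 1
  row 31 [11111]: (((1 AND NOT 1) AND (1 AND 1)) XOR 1) -> 1
Full result column, 4 rows per line (a,b,c fixed per line; d,e runs 00..11 left to right):
  rows 0-3 [a,b,c=000]: 0000  = hex 0
  rows 4-7 [a,b,c=001]: 0101  = hex 5
  rows 8-11 [a,b,c=010]: 1111  = hex F
  rows 12-15 [a,b,c=011]: 1010  = hex A
  rows 16-19 [a,b,c=100]: 0000  = hex 0
  rows 20-23 [a,b,c=101]: 0000  = hex 0
  rows 24-27 [a,b,c=110]: 1111  = hex F
  rows 28-31 [a,b,c=111]: 1111  = hex F
Output column (row 0 .. row 31) = 00000101111110100000000011111111
Output column grouped in 4s = 0000 0101 1111 1010 0000 0000 1111 1111 = 0x05FA00FF
Convert to decimal digit by digit (value = value*16 + digit):
  0 -> 0
  0*16 + 5 = 5
  5*16 + 15 (F) = 95
  95*16 + 10 (A) = 1530
  1530*16 + 0 = 24480
  24480*16 + 0 = 391680
  391680*16 + 15 (F) = 6266895
  6266895*16 + 15 (F) = 100270335
Decimal = 100270335

100270335


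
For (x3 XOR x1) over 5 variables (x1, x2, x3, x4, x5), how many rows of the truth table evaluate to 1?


Formula: (x3 XOR x1) over 5 vars (32 rows)
Evaluate each row (x1, x2, x3, x4, x5 as bits, MSB first):
  row 0 [00000]: (0 XOR 0) -> 0
  row 1 [00001]: (0 XOR 0) -> 0
  row 2 [00010]: (0 XOR 0) -> 0
  row 3 [00011]: (0 XOR 0) -> 0
  row 4 [00100]: (1 XOR 0) -> 1
  row 5 [00101]: (1 XOR 0) -> 1
  row 6 [00110]: (1 XOR 0) -> 1
  row 7 [00111]: (1 XOR 0) -> 1
  row 8 [01000]: (0 XOR 0) -> 0
  row 9 [01001]: (0 XOR 0) -> 0
  row 10 [01010]: (0 XOR 0) -> 0
  row 11 [01011]: (0 XOR 0) -> 0
  row 12 [01100]: (1 XOR 0) -> 1
  row 13 [01101]: (1 XOR 0) -> 1
  row 14 [01110]: (1 XOR 0) -> 1
  row 15 [01111]: (1 XOR 0) -> 1
  row 16 [10000]: (0 XOR 1) -> 1
  row 17 [10001]: (0 XOR 1) -> 1
  row 18 [10010]: (0 XOR 1) -> 1
  row 19 [10011]: (0 XOR 1) -> 1
  row 20 [10100]: (1 XOR 1) -> 0
  row 21 [10101]: (1 XOR 1) -> 0
  row 22 [10110]: (1 XOR 1) -> 0
  row 23 [10111]: (1 XOR 1) -> 0
  row 24 [11000]: (0 XOR 1) -> 1
  row 25 [11001]: (0 XOR 1) -> 1
  row 26 [11010]: (0 XOR 1) -> 1
  row 27 [11011]: (0 XOR 1) -> 1
  row 28 [11100]: (1 XOR 1) -> 0
  row 29 [11101]: (1 XOR 1) -> 0
  row 30 [11110]: (1 XOR 1) -> 0
  row 31 [11111]: (1 XOR 1) -> 0
Full result column, 8 rows per line (x1,x2 fixed per line; x3,x4,x5 runs 000..111 left to right):
  rows 0-7 [x1,x2=00]: 00001111  (ones: 4)
  rows 8-15 [x1,x2=01]: 00001111  (ones: 4)
  rows 16-23 [x1,x2=10]: 11110000  (ones: 4)
  rows 24-31 [x1,x2=11]: 11110000  (ones: 4)
Count of 1-rows = 4+4+4+4 = 16

16


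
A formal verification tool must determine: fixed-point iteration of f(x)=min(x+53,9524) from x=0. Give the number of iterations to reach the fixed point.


Step 1: x=0, cap=9524, increment=53
Step 2: x grows by 53 each step until capped at 9524; fixed point is x=9524
Step 3: iterations = ceil(9524/53) = 180

180


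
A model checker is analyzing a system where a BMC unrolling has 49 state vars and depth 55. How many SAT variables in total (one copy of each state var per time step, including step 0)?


BMC unrolls to depth k, creating one copy of each state var for steps 0..k.
Step count = 55 + 1 = 56 (steps 0 through 55)
Vars per step = 49
Total = 49 * 56 = 2744

2744


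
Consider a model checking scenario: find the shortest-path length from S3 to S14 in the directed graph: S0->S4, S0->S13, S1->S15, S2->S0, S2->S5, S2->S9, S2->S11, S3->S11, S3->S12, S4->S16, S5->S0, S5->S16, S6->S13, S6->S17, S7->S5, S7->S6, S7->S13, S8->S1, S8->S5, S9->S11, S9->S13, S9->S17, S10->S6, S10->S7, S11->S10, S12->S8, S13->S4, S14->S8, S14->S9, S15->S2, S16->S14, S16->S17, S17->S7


BFS layer-by-layer from S3:
  dist 0: {S3}
  dist 1: {S11, S12}
  dist 2: {S8, S10}
  dist 3: {S1, S5, S6, S7}
  dist 4: {S0, S13, S15, S16, S17}
  dist 5: {S2, S4, S14}
  -> S14 reached at distance 5
Shortest path length = 5

5


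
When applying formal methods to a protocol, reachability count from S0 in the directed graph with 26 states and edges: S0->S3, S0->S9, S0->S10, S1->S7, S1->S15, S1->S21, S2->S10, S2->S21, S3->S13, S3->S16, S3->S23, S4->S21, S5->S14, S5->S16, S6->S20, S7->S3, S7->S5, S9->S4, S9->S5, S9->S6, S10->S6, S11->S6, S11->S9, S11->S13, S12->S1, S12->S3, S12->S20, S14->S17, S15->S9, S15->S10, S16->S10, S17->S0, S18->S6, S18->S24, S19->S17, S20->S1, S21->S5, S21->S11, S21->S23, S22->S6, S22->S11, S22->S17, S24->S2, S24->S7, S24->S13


BFS from S0:
  layer 0: {S0}
  layer 1: {S3, S9, S10}
  layer 2: {S4, S5, S6, S13, S16, S23}
  layer 3: {S14, S20, S21}
  layer 4: {S1, S11, S17}
  layer 5: {S7, S15}
Reachable set: {S0, S1, S3, S4, S5, S6, S7, S9, S10, S11, S13, S14, S15, S16, S17, S20, S21, S23}
Count = 18

18


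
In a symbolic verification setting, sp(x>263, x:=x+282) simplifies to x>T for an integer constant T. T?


Formula: sp(P, x:=E) = exists old_x. (x = E[old_x/x]) AND P[old_x/x] (old_x is the value of x before the assignment; eliminate old_x by solving x = E[old_x/x] for old_x)
Step 1: Precondition P: x>263, i.e. old_x > 263
Step 2: Assignment gives x = old_x + 282, so old_x = x - 282
Step 3: Substitute into P: x - 282 > 263
Step 4: Simplify: x > 263+282 = 545

545


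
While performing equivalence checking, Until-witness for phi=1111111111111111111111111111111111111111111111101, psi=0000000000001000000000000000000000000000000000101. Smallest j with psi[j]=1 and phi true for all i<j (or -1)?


(phi U psi) at 0: need smallest j with psi[j]=1 and phi[i]=1 for all i in [0,j).
Scan from step 0:
  step 0: phi=1, psi=0 -> continue
  step 1: phi=1, psi=0 -> continue
  step 2: phi=1, psi=0 -> continue
  step 3: phi=1, psi=0 -> continue
  step 12: psi=1 and phi held for [0,12) -> witness found
Witness step = 12

12


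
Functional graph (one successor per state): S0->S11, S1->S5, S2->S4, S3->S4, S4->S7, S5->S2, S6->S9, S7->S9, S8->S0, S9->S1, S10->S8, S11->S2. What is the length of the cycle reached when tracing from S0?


Trace from S0 until a state repeats:
  S0 -> S11 -> S2 -> S4 -> S7 -> S9 -> S1 -> S5 -> S2
S2 first seen at step 2, revisited at step 8.
Cycle length = 8 - 2 = 6

6


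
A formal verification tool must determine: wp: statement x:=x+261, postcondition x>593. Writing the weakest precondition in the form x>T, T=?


Formula: wp(x:=E, P) = P[E/x] (substitute E for x in postcondition)
Step 1: Postcondition: x>593
Step 2: Substitute x+261 for x: x+261>593
Step 3: Solve for x: x > 593-261 = 332

332


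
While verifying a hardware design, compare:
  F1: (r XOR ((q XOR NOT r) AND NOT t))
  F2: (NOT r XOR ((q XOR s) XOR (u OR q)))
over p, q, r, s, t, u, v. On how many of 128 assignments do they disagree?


F1 = (r XOR ((q XOR NOT r) AND NOT t))
F2 = (NOT r XOR ((q XOR s) XOR (u OR q)))
Evaluate both on each of 128 rows (bits = p,q,r,s,t,u,v):
  row 0 [0000000]: F1=1 F2=1 -> 0
  row 1 [0000001]: F1=1 F2=1 -> 0
  row 2 [0000010]: F1=1 F2=0 (differ) -> 1
  row 3 [0000011]: F1=1 F2=0 (differ) -> 1
  row 4 [0000100]: F1=0 F2=1 (differ) -> 1
  (every remaining row is evaluated the same way; all 128 results are listed next)
Full result column, 8 rows per line (p,q,r,s fixed per line; t,u,v runs 000..111 left to right):
  rows 0-7 [p,q,r,s=0000]: 00111100  (ones: 4)
  rows 8-15 [p,q,r,s=0001]: 11000011  (ones: 4)
  rows 16-23 [p,q,r,s=0010]: 11001100  (ones: 4)
  rows 24-31 [p,q,r,s=0011]: 00110011  (ones: 4)
  rows 32-39 [p,q,r,s=0100]: 11111111  (ones: 8)
  rows 40-47 [p,q,r,s=0101]: 00000000  (ones: 0)
  rows 48-55 [p,q,r,s=0110]: 00001111  (ones: 4)
  rows 56-63 [p,q,r,s=0111]: 11110000  (ones: 4)
  rows 64-71 [p,q,r,s=1000]: 00111100  (ones: 4)
  rows 72-79 [p,q,r,s=1001]: 11000011  (ones: 4)
  rows 80-87 [p,q,r,s=1010]: 11001100  (ones: 4)
  rows 88-95 [p,q,r,s=1011]: 00110011  (ones: 4)
  rows 96-103 [p,q,r,s=1100]: 11111111  (ones: 8)
  rows 104-111 [p,q,r,s=1101]: 00000000  (ones: 0)
  rows 112-119 [p,q,r,s=1110]: 00001111  (ones: 4)
  rows 120-127 [p,q,r,s=1111]: 11110000  (ones: 4)
Disagreements = 4+4+4+4+8+0+4+4+4+4+4+4+8+0+4+4 = 64

64


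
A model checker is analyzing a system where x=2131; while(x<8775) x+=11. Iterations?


Step 1: x goes from 2131 toward 8775 by 11; the body runs while x<8775, so iterations = ceil((bound-start)/step)
Step 2: Distance=6644
Step 3: ceil(6644/11)=604

604


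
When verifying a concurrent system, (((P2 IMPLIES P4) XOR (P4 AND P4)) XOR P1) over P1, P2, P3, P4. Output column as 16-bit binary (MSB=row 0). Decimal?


Formula: (((P2 IMPLIES P4) XOR (P4 AND P4)) XOR P1) over P1, P2, P3, P4 (16 rows)
Evaluate each row (bits = P1,P2,P3,P4, MSB first):
  row 0 [0000]: (((0 IMPLIES 0) XOR (0 AND 0)) XOR 0) -> 1
  row 1 [0001]: (((0 IMPLIES 1) XOR (1 AND 1)) XOR 0) -> 0
  row 2 [0010]: (((0 IMPLIES 0) XOR (0 AND 0)) XOR 0) -> 1
  row 3 [0011]: (((0 IMPLIES 1) XOR (1 AND 1)) XOR 0) -> 0
  row 4 [0100]: (((1 IMPLIES 0) XOR (0 AND 0)) XOR 0) -> 0
  row 5 [0101]: (((1 IMPLIES 1) XOR (1 AND 1)) XOR 0) -> 0
  row 6 [0110]: (((1 IMPLIES 0) XOR (0 AND 0)) XOR 0) -> 0
  row 7 [0111]: (((1 IMPLIES 1) XOR (1 AND 1)) XOR 0) -> 0
  row 8 [1000]: (((0 IMPLIES 0) XOR (0 AND 0)) XOR 1) -> 0
  row 9 [1001]: (((0 IMPLIES 1) XOR (1 AND 1)) XOR 1) -> 1
  row 10 [1010]: (((0 IMPLIES 0) XOR (0 AND 0)) XOR 1) -> 0
  row 11 [1011]: (((0 IMPLIES 1) XOR (1 AND 1)) XOR 1) -> 1
  row 12 [1100]: (((1 IMPLIES 0) XOR (0 AND 0)) XOR 1) -> 1
  row 13 [1101]: (((1 IMPLIES 1) XOR (1 AND 1)) XOR 1) -> 1
  row 14 [1110]: (((1 IMPLIES 0) XOR (0 AND 0)) XOR 1) -> 1
  row 15 [1111]: (((1 IMPLIES 1) XOR (1 AND 1)) XOR 1) -> 1
Full result column, 4 rows per line (P1,P2 fixed per line; P3,P4 runs 00..11 left to right):
  rows 0-3 [P1,P2=00]: 1010  = hex A
  rows 4-7 [P1,P2=01]: 0000  = hex 0
  rows 8-11 [P1,P2=10]: 0101  = hex 5
  rows 12-15 [P1,P2=11]: 1111  = hex F
Output column (row 0 .. row 15) = 1010000001011111
Output column grouped in 4s = 1010 0000 0101 1111 = 0xA05F
Convert to decimal digit by digit (value = value*16 + digit):
  A -> 10
  10*16 + 0 = 160
  160*16 + 5 = 2565
  2565*16 + 15 (F) = 41055
Decimal = 41055

41055


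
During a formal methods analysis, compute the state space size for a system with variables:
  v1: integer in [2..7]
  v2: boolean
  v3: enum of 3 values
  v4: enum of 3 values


State space = product of domain sizes of all variables.
Domain sizes:
  v1 (integer in [2..7]): 6
  v2 (boolean): 2
  v3 (enum of 3 values): 3
  v4 (enum of 3 values): 3
Product = 6 * 2 * 3 * 3 = 108

108


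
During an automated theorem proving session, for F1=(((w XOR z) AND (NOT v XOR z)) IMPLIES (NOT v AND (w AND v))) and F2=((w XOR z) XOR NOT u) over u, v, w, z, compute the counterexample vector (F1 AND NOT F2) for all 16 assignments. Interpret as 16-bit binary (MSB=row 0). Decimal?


F1 = (((w XOR z) AND (NOT v XOR z)) IMPLIES (NOT v AND (w AND v)))
F2 = ((w XOR z) XOR NOT u)
Counterexample to F1=>F2 is where F1=1 and F2=0.
Evaluate each row (bits = u,v,w,z, MSB first):
  row 0 [0000]: F1=1 F2=1 -> F1&~F2 -> 0
  row 1 [0001]: F1=1 F2=0 -> F1&~F2 -> 1
  row 2 [0010]: F1=0 F2=0 -> F1&~F2 -> 0
  row 3 [0011]: F1=1 F2=1 -> F1&~F2 -> 0
  row 4 [0100]: F1=1 F2=1 -> F1&~F2 -> 0
  row 5 [0101]: F1=0 F2=0 -> F1&~F2 -> 0
  row 6 [0110]: F1=1 F2=0 -> F1&~F2 -> 1
  row 7 [0111]: F1=1 F2=1 -> F1&~F2 -> 0
  row 8 [1000]: F1=1 F2=0 -> F1&~F2 -> 1
  row 9 [1001]: F1=1 F2=1 -> F1&~F2 -> 0
  row 10 [1010]: F1=0 F2=1 -> F1&~F2 -> 0
  row 11 [1011]: F1=1 F2=0 -> F1&~F2 -> 1
  row 12 [1100]: F1=1 F2=0 -> F1&~F2 -> 1
  row 13 [1101]: F1=0 F2=1 -> F1&~F2 -> 0
  row 14 [1110]: F1=1 F2=1 -> F1&~F2 -> 0
  row 15 [1111]: F1=1 F2=0 -> F1&~F2 -> 1
Full result column, 4 rows per line (u,v fixed per line; w,z runs 00..11 left to right):
  rows 0-3 [u,v=00]: 0100  = hex 4
  rows 4-7 [u,v=01]: 0010  = hex 2
  rows 8-11 [u,v=10]: 1001  = hex 9
  rows 12-15 [u,v=11]: 1001  = hex 9
Counterexample vector (row 0 .. row 15) = 0100001010011001
Output column grouped in 4s = 0100 0010 1001 1001 = 0x4299
Convert to decimal digit by digit (value = value*16 + digit):
  4 -> 4
  4*16 + 2 = 66
  66*16 + 9 = 1065
  1065*16 + 9 = 17049
Decimal = 17049

17049


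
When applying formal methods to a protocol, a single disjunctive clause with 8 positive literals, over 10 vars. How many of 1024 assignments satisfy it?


Step 1: Total=2^10=1024
Step 2: Unsat when all 8 false: 2^2=4
Step 3: Sat=1024-4=1020

1020


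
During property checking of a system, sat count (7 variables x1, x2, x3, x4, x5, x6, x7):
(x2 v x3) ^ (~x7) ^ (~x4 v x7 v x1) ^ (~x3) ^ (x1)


CNF with 5 clauses over 7 vars (128 assignments).
An assignment satisfies CNF iff every clause has >=1 true literal.
Check each row (bits = x1,x2,x3,x4,x5,x6,x7; clause T/F shown):
  row 0 [0000000]: clauses=FTTTF -> 0
  row 1 [0000001]: clauses=FFTTF -> 0
  row 2 [0000010]: clauses=FTTTF -> 0
  row 3 [0000011]: clauses=FFTTF -> 0
  row 4 [0000100]: clauses=FTTTF -> 0
  (every remaining row is evaluated the same way; all 128 results are listed next)
Full result column, 8 rows per line (x1,x2,x3,x4 fixed per line; x5,x6,x7 runs 000..111 left to right):
  rows 0-7 [x1,x2,x3,x4=0000]: 00000000  (ones: 0)
  rows 8-15 [x1,x2,x3,x4=0001]: 00000000  (ones: 0)
  rows 16-23 [x1,x2,x3,x4=0010]: 00000000  (ones: 0)
  rows 24-31 [x1,x2,x3,x4=0011]: 00000000  (ones: 0)
  rows 32-39 [x1,x2,x3,x4=0100]: 00000000  (ones: 0)
  rows 40-47 [x1,x2,x3,x4=0101]: 00000000  (ones: 0)
  rows 48-55 [x1,x2,x3,x4=0110]: 00000000  (ones: 0)
  rows 56-63 [x1,x2,x3,x4=0111]: 00000000  (ones: 0)
  rows 64-71 [x1,x2,x3,x4=1000]: 00000000  (ones: 0)
  rows 72-79 [x1,x2,x3,x4=1001]: 00000000  (ones: 0)
  rows 80-87 [x1,x2,x3,x4=1010]: 00000000  (ones: 0)
  rows 88-95 [x1,x2,x3,x4=1011]: 00000000  (ones: 0)
  rows 96-103 [x1,x2,x3,x4=1100]: 10101010  (ones: 4)
  rows 104-111 [x1,x2,x3,x4=1101]: 10101010  (ones: 4)
  rows 112-119 [x1,x2,x3,x4=1110]: 00000000  (ones: 0)
  rows 120-127 [x1,x2,x3,x4=1111]: 00000000  (ones: 0)
Satisfying assignments = 0+0+0+0+0+0+0+0+0+0+0+0+4+4+0+0 = 8

8


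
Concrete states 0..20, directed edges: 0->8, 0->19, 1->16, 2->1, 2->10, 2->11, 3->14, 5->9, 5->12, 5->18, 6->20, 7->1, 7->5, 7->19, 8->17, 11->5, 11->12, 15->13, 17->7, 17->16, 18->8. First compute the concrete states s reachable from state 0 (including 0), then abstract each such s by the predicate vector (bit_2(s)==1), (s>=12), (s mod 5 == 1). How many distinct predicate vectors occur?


BFS from 0:
Concrete reachable: {0, 1, 5, 7, 8, 9, 12, 16, 17, 18, 19}
Abstract via predicates (bit_2(s)==1), (s>=12), (s mod 5 == 1):
  (0,0,0) <- {0, 8, 9}
  (0,0,1) <- {1}
  (0,1,0) <- {17, 18, 19}
  (0,1,1) <- {16}
  (1,0,0) <- {5, 7}
  (1,1,0) <- {12}
Distinct abstract states = 6

6


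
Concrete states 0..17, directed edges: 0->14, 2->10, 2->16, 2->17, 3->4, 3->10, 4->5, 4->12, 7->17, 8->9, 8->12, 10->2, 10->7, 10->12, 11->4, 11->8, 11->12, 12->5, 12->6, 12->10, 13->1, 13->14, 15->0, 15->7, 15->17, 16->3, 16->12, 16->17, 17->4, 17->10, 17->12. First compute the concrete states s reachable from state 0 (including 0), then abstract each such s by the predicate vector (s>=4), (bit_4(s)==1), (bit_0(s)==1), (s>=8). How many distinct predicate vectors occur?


BFS from 0:
Concrete reachable: {0, 14}
Abstract via predicates (s>=4), (bit_4(s)==1), (bit_0(s)==1), (s>=8):
  (0,0,0,0) <- {0}
  (1,0,0,1) <- {14}
Distinct abstract states = 2

2


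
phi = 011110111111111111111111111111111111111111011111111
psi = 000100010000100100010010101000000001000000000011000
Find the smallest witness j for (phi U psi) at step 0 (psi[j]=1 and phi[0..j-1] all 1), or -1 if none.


(phi U psi) at 0: need smallest j with psi[j]=1 and phi[i]=1 for all i in [0,j).
Scan from step 0:
  step 0: phi=0 -> phi-prefix broken from here
  step 3: psi=1 but phi already failed -> not a witness
  step 7: psi=1 but phi already failed -> not a witness
  step 12: psi=1 but phi already failed -> not a witness
  step 15: psi=1 but phi already failed -> not a witness
  step 19: psi=1 but phi already failed -> not a witness
  step 22: psi=1 but phi already failed -> not a witness
  step 24: psi=1 but phi already failed -> not a witness
  step 26: psi=1 but phi already failed -> not a witness
  step 35: psi=1 but phi already failed -> not a witness
  step 46: psi=1 but phi already failed -> not a witness
  step 47: psi=1 but phi already failed -> not a witness
  end of trace: no witness -> -1
Witness step = -1

-1


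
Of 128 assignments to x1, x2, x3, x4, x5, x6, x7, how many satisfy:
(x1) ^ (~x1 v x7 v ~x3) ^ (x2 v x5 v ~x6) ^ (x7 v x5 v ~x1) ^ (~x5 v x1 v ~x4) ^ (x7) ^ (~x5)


CNF with 7 clauses over 7 vars (128 assignments).
An assignment satisfies CNF iff every clause has >=1 true literal.
Check each row (bits = x1,x2,x3,x4,x5,x6,x7; clause T/F shown):
  row 0 [0000000]: clauses=FTTTTFT -> 0
  row 1 [0000001]: clauses=FTTTTTT -> 0
  row 2 [0000010]: clauses=FTFTTFT -> 0
  row 3 [0000011]: clauses=FTFTTTT -> 0
  row 4 [0000100]: clauses=FTTTTFF -> 0
  (every remaining row is evaluated the same way; all 128 results are listed next)
Full result column, 8 rows per line (x1,x2,x3,x4 fixed per line; x5,x6,x7 runs 000..111 left to right):
  rows 0-7 [x1,x2,x3,x4=0000]: 00000000  (ones: 0)
  rows 8-15 [x1,x2,x3,x4=0001]: 00000000  (ones: 0)
  rows 16-23 [x1,x2,x3,x4=0010]: 00000000  (ones: 0)
  rows 24-31 [x1,x2,x3,x4=0011]: 00000000  (ones: 0)
  rows 32-39 [x1,x2,x3,x4=0100]: 00000000  (ones: 0)
  rows 40-47 [x1,x2,x3,x4=0101]: 00000000  (ones: 0)
  rows 48-55 [x1,x2,x3,x4=0110]: 00000000  (ones: 0)
  rows 56-63 [x1,x2,x3,x4=0111]: 00000000  (ones: 0)
  rows 64-71 [x1,x2,x3,x4=1000]: 01000000  (ones: 1)
  rows 72-79 [x1,x2,x3,x4=1001]: 01000000  (ones: 1)
  rows 80-87 [x1,x2,x3,x4=1010]: 01000000  (ones: 1)
  rows 88-95 [x1,x2,x3,x4=1011]: 01000000  (ones: 1)
  rows 96-103 [x1,x2,x3,x4=1100]: 01010000  (ones: 2)
  rows 104-111 [x1,x2,x3,x4=1101]: 01010000  (ones: 2)
  rows 112-119 [x1,x2,x3,x4=1110]: 01010000  (ones: 2)
  rows 120-127 [x1,x2,x3,x4=1111]: 01010000  (ones: 2)
Satisfying assignments = 0+0+0+0+0+0+0+0+1+1+1+1+2+2+2+2 = 12

12


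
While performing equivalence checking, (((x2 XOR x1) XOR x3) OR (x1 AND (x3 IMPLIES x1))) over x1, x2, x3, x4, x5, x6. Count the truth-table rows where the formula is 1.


Formula: (((x2 XOR x1) XOR x3) OR (x1 AND (x3 IMPLIES x1))) over 6 vars (64 rows)
Evaluate each row (x1, x2, x3, x4, x5, x6 as bits, MSB first):
  row 0 [000000]: (((0 XOR 0) XOR 0) OR (0 AND (0 IMPLIES 0))) -> 0
  row 1 [000001]: (((0 XOR 0) XOR 0) OR (0 AND (0 IMPLIES 0))) -> 0
  row 2 [000010]: (((0 XOR 0) XOR 0) OR (0 AND (0 IMPLIES 0))) -> 0
  row 3 [000011]: (((0 XOR 0) XOR 0) OR (0 AND (0 IMPLIES 0))) -> 0
  row 4 [000100]: (((0 XOR 0) XOR 0) OR (0 AND (0 IMPLIES 0))) -> 0
  (every remaining row is evaluated the same way; all 64 results are listed next)
Full result column, 8 rows per line (x1,x2,x3 fixed per line; x4,x5,x6 runs 000..111 left to right):
  rows 0-7 [x1,x2,x3=000]: 00000000  (ones: 0)
  rows 8-15 [x1,x2,x3=001]: 11111111  (ones: 8)
  rows 16-23 [x1,x2,x3=010]: 11111111  (ones: 8)
  rows 24-31 [x1,x2,x3=011]: 00000000  (ones: 0)
  rows 32-39 [x1,x2,x3=100]: 11111111  (ones: 8)
  rows 40-47 [x1,x2,x3=101]: 11111111  (ones: 8)
  rows 48-55 [x1,x2,x3=110]: 11111111  (ones: 8)
  rows 56-63 [x1,x2,x3=111]: 11111111  (ones: 8)
Count of 1-rows = 0+8+8+0+8+8+8+8 = 48

48


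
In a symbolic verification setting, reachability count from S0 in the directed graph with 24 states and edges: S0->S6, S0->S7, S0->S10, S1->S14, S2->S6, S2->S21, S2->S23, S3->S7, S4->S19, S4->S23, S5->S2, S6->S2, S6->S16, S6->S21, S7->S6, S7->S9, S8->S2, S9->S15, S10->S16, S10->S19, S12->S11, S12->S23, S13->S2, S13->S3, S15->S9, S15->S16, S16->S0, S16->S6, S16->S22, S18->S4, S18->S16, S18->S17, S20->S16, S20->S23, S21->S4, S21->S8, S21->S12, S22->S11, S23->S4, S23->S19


BFS from S0:
  layer 0: {S0}
  layer 1: {S6, S7, S10}
  layer 2: {S2, S9, S16, S19, S21}
  layer 3: {S4, S8, S12, S15, S22, S23}
  layer 4: {S11}
Reachable set: {S0, S2, S4, S6, S7, S8, S9, S10, S11, S12, S15, S16, S19, S21, S22, S23}
Count = 16

16


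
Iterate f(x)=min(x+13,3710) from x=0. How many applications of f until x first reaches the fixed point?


Step 1: x=0, cap=3710, increment=13
Step 2: x grows by 13 each step until capped at 3710; fixed point is x=3710
Step 3: iterations = ceil(3710/13) = 286

286


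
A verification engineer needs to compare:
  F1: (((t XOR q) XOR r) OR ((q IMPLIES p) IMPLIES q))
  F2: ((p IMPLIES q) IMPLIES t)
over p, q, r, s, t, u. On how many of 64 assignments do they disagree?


F1 = (((t XOR q) XOR r) OR ((q IMPLIES p) IMPLIES q))
F2 = ((p IMPLIES q) IMPLIES t)
Evaluate both on each of 64 rows (bits = p,q,r,s,t,u):
  row 0 [000000]: F1=0 F2=0 -> 0
  row 1 [000001]: F1=0 F2=0 -> 0
  row 2 [000010]: F1=1 F2=1 -> 0
  row 3 [000011]: F1=1 F2=1 -> 0
  row 4 [000100]: F1=0 F2=0 -> 0
  (every remaining row is evaluated the same way; all 64 results are listed next)
Full result column, 8 rows per line (p,q,r fixed per line; s,t,u runs 000..111 left to right):
  rows 0-7 [p,q,r=000]: 00000000  (ones: 0)
  rows 8-15 [p,q,r=001]: 11111111  (ones: 8)
  rows 16-23 [p,q,r=010]: 11001100  (ones: 4)
  rows 24-31 [p,q,r=011]: 11001100  (ones: 4)
  rows 32-39 [p,q,r=100]: 11001100  (ones: 4)
  rows 40-47 [p,q,r=101]: 00110011  (ones: 4)
  rows 48-55 [p,q,r=110]: 11001100  (ones: 4)
  rows 56-63 [p,q,r=111]: 11001100  (ones: 4)
Disagreements = 0+8+4+4+4+4+4+4 = 32

32
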